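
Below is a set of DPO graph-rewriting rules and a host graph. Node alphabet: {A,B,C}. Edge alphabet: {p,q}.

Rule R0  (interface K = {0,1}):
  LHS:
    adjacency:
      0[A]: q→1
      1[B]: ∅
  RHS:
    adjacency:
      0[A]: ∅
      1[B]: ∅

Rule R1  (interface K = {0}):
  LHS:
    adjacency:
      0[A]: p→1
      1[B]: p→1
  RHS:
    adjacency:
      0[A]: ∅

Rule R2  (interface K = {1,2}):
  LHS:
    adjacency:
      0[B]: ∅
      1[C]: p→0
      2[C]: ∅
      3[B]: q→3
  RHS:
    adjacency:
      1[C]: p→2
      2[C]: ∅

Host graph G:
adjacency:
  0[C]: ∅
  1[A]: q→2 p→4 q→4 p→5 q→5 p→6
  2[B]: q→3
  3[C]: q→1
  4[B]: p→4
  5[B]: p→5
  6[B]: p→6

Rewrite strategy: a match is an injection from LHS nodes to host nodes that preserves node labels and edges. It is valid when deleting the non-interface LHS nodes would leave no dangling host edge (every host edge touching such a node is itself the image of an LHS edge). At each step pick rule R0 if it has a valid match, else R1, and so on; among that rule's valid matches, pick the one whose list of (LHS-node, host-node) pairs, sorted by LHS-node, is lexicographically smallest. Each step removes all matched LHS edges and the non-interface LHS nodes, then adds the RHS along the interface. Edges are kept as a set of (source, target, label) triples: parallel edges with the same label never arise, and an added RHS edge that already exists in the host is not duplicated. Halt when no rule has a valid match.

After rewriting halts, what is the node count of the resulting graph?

initial: |V|=7 |E|=11  E = 1-q->2 1-p->4 1-q->4 1-p->5 1-q->5 1-p->6 2-q->3 3-q->1 4-p->4 5-p->5 6-p->6
step 1: apply R0 at {0↦1, 1↦2}  → |V|=7 |E|=10  E = 1-p->4 1-q->4 1-p->5 1-q->5 1-p->6 2-q->3 3-q->1 4-p->4 5-p->5 6-p->6
step 2: apply R0 at {0↦1, 1↦4}  → |V|=7 |E|=9  E = 1-p->4 1-p->5 1-q->5 1-p->6 2-q->3 3-q->1 4-p->4 5-p->5 6-p->6
step 3: apply R0 at {0↦1, 1↦5}  → |V|=7 |E|=8  E = 1-p->4 1-p->5 1-p->6 2-q->3 3-q->1 4-p->4 5-p->5 6-p->6
step 4: apply R1 at {0↦1, 1↦4}  → |V|=6 |E|=6  E = 1-p->5 1-p->6 2-q->3 3-q->1 5-p->5 6-p->6
step 5: apply R1 at {0↦1, 1↦5}  → |V|=5 |E|=4  E = 1-p->6 2-q->3 3-q->1 6-p->6
step 6: apply R1 at {0↦1, 1↦6}  → |V|=4 |E|=2  E = 2-q->3 3-q->1
halt: no rule applies after step 6
NF nodes: {0:C, 1:A, 2:B, 3:C}

Answer: 4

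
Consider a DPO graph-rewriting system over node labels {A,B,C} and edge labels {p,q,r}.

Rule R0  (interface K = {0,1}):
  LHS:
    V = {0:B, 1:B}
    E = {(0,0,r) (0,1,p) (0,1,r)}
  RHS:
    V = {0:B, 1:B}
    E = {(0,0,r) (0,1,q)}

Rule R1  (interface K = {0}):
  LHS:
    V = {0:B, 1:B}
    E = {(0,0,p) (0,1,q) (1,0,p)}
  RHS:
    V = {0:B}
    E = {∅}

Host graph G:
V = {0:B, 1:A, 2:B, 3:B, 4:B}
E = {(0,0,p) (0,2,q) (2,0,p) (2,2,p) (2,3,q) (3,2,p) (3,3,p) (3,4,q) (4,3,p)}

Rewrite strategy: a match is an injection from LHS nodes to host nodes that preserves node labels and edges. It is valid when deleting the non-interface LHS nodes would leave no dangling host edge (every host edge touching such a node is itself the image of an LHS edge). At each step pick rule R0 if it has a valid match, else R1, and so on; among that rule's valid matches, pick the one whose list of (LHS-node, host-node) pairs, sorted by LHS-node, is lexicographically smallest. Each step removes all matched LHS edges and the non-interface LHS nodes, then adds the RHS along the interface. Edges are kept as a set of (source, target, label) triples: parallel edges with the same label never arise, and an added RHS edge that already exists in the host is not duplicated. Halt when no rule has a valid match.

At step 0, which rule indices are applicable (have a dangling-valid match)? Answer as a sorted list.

R0: no valid match — LHS pattern not found
R1: 1 valid match — {0↦3, 1↦4}

Answer: [R1]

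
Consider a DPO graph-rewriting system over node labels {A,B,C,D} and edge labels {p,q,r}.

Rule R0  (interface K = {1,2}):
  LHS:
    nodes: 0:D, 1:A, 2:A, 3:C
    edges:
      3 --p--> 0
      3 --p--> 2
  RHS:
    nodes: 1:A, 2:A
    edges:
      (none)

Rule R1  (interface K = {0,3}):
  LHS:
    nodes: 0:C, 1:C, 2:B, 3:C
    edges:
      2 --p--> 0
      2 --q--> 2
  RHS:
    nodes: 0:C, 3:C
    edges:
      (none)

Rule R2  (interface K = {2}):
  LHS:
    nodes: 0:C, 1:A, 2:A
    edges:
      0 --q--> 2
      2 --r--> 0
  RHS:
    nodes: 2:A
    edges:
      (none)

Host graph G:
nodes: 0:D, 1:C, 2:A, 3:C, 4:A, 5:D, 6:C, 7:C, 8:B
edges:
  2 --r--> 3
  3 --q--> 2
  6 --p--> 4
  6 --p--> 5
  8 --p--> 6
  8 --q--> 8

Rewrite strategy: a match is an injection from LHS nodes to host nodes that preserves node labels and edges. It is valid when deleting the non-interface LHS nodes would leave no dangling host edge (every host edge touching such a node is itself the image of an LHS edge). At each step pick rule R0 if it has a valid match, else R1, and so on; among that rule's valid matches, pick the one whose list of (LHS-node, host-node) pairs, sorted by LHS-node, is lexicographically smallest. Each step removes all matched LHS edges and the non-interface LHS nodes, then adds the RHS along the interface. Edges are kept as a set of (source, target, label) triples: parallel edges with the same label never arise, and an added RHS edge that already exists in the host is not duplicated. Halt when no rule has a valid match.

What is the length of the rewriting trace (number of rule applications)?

Answer: 3

Rewrite trace:
[0] host  ⇒  9 nodes, 6 edges  {2-r->3 3-q->2 6-p->4 6-p->5 8-p->6 8-q->8}
[1] R1 @ {0↦6, 1↦1, 2↦8, 3↦3}  ⇒  7 nodes, 4 edges  {2-r->3 3-q->2 6-p->4 6-p->5}
[2] R0 @ {0↦5, 1↦2, 2↦4, 3↦6}  ⇒  5 nodes, 2 edges  {2-r->3 3-q->2}
[3] R2 @ {0↦3, 1↦4, 2↦2}  ⇒  3 nodes, 0 edges  {∅}
normal form: no rule applies after step 3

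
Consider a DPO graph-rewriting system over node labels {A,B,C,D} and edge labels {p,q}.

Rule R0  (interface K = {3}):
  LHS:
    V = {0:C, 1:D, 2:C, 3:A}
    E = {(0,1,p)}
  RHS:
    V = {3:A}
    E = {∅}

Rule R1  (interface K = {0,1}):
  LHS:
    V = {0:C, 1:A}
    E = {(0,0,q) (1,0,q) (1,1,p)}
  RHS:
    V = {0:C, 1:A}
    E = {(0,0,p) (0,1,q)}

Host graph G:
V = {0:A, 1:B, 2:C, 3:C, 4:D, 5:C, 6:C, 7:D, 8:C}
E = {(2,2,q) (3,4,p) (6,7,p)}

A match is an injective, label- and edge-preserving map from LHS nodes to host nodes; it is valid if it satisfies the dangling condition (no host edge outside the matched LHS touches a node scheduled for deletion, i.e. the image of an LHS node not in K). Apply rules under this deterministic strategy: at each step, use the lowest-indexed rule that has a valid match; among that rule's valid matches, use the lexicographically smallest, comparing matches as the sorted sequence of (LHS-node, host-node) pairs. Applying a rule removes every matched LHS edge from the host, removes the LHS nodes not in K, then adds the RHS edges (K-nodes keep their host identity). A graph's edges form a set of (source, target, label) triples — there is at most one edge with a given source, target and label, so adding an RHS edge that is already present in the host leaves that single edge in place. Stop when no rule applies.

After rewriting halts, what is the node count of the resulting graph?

initial: |V|=9 |E|=3  E = 2-q->2 3-p->4 6-p->7
step 1: apply R0 at {0↦3, 1↦4, 2↦5, 3↦0}  → |V|=6 |E|=2  E = 2-q->2 6-p->7
step 2: apply R0 at {0↦6, 1↦7, 2↦8, 3↦0}  → |V|=3 |E|=1  E = 2-q->2
final graph: no rule applies after step 2
NF nodes: {0:A, 1:B, 2:C}

Answer: 3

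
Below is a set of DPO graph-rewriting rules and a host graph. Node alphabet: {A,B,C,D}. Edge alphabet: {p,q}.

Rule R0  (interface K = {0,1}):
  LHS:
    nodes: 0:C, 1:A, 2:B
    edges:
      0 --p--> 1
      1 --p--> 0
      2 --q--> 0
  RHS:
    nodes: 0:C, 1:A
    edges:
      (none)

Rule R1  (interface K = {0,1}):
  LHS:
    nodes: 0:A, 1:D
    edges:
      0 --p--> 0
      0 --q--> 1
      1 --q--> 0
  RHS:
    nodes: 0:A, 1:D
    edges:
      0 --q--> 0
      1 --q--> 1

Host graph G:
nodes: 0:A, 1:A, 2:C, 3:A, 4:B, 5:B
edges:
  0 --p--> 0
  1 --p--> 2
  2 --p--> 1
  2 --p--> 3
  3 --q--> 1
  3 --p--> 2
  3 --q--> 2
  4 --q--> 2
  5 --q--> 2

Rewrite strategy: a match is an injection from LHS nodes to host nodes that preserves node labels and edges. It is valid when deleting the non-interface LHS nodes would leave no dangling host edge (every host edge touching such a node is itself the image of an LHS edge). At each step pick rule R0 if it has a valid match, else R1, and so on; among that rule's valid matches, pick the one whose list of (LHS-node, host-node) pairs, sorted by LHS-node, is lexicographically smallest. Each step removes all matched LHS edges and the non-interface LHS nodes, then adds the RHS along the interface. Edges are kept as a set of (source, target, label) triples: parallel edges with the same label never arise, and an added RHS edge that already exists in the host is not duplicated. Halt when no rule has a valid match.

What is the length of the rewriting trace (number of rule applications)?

start.  V:6 E:9  edges: 0-p->0 1-p->2 2-p->1 2-p->3 3-q->1 3-p->2 3-q->2 4-q->2 5-q->2
1. fire R0 via {0↦2, 1↦1, 2↦4}  →  V:5 E:6  edges: 0-p->0 2-p->3 3-q->1 3-p->2 3-q->2 5-q->2
2. fire R0 via {0↦2, 1↦3, 2↦5}  →  V:4 E:3  edges: 0-p->0 3-q->1 3-q->2
halt: no rule applies after step 2

Answer: 2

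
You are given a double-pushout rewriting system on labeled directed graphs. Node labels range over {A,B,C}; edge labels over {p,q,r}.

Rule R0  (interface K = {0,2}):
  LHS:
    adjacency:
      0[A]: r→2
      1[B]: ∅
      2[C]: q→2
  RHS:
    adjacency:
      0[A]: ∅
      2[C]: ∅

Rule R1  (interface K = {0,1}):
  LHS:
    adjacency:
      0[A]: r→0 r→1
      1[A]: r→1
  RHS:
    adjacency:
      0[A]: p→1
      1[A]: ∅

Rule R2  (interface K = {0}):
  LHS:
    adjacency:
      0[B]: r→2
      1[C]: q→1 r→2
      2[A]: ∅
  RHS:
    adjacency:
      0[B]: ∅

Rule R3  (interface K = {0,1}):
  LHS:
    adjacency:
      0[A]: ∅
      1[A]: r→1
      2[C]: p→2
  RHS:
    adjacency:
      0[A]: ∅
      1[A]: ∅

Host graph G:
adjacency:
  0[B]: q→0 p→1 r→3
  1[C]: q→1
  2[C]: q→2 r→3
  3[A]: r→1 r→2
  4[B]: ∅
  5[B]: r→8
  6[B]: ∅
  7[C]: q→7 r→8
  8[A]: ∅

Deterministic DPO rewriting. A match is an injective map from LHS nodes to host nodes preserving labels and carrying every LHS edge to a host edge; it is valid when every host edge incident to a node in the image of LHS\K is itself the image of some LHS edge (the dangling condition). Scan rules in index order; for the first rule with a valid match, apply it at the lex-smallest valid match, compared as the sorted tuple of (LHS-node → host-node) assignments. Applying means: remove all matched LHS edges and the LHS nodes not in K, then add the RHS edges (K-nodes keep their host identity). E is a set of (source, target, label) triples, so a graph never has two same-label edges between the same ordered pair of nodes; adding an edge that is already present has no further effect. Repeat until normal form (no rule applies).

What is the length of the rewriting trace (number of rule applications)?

Answer: 3

Rewrite trace:
start.  V:9 E:11  edges: 0-q->0 0-p->1 0-r->3 1-q->1 2-q->2 2-r->3 3-r->1 3-r->2 5-r->8 7-q->7 7-r->8
1. fire R0 via {0↦3, 1↦4, 2↦1}  →  V:8 E:9  edges: 0-q->0 0-p->1 0-r->3 2-q->2 2-r->3 3-r->2 5-r->8 7-q->7 7-r->8
2. fire R0 via {0↦3, 1↦6, 2↦2}  →  V:7 E:7  edges: 0-q->0 0-p->1 0-r->3 2-r->3 5-r->8 7-q->7 7-r->8
3. fire R2 via {0↦5, 1↦7, 2↦8}  →  V:5 E:4  edges: 0-q->0 0-p->1 0-r->3 2-r->3
normal form: no rule applies after step 3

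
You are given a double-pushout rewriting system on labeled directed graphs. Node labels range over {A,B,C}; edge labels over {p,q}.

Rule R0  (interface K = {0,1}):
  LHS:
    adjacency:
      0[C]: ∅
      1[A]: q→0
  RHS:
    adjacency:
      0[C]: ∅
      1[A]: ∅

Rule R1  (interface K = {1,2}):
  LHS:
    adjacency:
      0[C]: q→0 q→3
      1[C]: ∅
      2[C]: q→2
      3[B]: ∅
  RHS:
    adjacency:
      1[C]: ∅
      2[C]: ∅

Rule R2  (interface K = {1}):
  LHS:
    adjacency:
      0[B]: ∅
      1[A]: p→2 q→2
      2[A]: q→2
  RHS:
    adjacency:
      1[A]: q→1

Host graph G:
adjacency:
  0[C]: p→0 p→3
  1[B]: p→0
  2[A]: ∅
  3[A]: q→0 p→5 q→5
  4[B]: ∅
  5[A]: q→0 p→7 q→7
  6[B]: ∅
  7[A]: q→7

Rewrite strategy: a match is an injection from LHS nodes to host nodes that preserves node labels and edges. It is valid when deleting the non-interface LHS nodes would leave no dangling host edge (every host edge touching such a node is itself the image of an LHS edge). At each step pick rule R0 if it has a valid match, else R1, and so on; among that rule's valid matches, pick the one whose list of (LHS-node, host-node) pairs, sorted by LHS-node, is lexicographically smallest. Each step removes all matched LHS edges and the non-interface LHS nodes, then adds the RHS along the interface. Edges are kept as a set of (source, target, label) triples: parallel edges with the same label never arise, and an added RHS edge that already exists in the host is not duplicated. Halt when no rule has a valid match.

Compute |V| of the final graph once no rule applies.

start.  V:8 E:10  edges: 0-p->0 0-p->3 1-p->0 3-q->0 3-p->5 3-q->5 5-q->0 5-p->7 5-q->7 7-q->7
1. fire R0 via {0↦0, 1↦3}  →  V:8 E:9  edges: 0-p->0 0-p->3 1-p->0 3-p->5 3-q->5 5-q->0 5-p->7 5-q->7 7-q->7
2. fire R0 via {0↦0, 1↦5}  →  V:8 E:8  edges: 0-p->0 0-p->3 1-p->0 3-p->5 3-q->5 5-p->7 5-q->7 7-q->7
3. fire R2 via {0↦4, 1↦5, 2↦7}  →  V:6 E:6  edges: 0-p->0 0-p->3 1-p->0 3-p->5 3-q->5 5-q->5
4. fire R2 via {0↦6, 1↦3, 2↦5}  →  V:4 E:4  edges: 0-p->0 0-p->3 1-p->0 3-q->3
final graph: no rule applies after step 4
NF nodes: {0:C, 1:B, 2:A, 3:A}

Answer: 4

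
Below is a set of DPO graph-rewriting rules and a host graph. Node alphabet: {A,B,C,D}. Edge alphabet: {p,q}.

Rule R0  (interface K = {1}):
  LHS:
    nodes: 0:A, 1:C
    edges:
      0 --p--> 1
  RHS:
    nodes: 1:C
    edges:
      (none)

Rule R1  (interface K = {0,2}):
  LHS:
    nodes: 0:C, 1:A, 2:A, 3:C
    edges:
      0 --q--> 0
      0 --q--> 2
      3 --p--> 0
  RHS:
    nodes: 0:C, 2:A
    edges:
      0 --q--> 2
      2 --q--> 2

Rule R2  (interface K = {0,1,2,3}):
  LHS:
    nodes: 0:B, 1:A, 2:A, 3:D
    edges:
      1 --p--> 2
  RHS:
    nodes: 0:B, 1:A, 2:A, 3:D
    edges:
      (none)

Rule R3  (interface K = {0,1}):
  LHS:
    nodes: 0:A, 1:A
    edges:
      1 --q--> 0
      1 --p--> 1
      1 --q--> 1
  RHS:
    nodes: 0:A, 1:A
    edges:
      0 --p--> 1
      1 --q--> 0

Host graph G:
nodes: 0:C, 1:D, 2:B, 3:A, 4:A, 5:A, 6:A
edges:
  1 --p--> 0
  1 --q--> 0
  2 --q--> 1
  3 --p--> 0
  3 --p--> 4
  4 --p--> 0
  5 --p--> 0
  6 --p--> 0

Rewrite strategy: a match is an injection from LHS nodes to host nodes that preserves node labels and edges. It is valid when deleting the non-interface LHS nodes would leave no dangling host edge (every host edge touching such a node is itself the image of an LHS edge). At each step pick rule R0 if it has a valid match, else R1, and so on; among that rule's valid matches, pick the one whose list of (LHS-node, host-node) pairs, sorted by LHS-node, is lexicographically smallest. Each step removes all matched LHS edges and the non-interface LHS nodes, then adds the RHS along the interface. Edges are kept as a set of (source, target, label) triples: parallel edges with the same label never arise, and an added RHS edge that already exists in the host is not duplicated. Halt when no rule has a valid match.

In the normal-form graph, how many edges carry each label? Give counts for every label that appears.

initial: |V|=7 |E|=8  E = 1-p->0 1-q->0 2-q->1 3-p->0 3-p->4 4-p->0 5-p->0 6-p->0
step 1: apply R0 at {0↦5, 1↦0}  → |V|=6 |E|=7  E = 1-p->0 1-q->0 2-q->1 3-p->0 3-p->4 4-p->0 6-p->0
step 2: apply R0 at {0↦6, 1↦0}  → |V|=5 |E|=6  E = 1-p->0 1-q->0 2-q->1 3-p->0 3-p->4 4-p->0
step 3: apply R2 at {0↦2, 1↦3, 2↦4, 3↦1}  → |V|=5 |E|=5  E = 1-p->0 1-q->0 2-q->1 3-p->0 4-p->0
step 4: apply R0 at {0↦3, 1↦0}  → |V|=4 |E|=4  E = 1-p->0 1-q->0 2-q->1 4-p->0
step 5: apply R0 at {0↦4, 1↦0}  → |V|=3 |E|=3  E = 1-p->0 1-q->0 2-q->1
normal form: no rule applies after step 5
NF edges: [(1, 0, 'p'), (1, 0, 'q'), (2, 1, 'q')]

Answer: p:1 q:2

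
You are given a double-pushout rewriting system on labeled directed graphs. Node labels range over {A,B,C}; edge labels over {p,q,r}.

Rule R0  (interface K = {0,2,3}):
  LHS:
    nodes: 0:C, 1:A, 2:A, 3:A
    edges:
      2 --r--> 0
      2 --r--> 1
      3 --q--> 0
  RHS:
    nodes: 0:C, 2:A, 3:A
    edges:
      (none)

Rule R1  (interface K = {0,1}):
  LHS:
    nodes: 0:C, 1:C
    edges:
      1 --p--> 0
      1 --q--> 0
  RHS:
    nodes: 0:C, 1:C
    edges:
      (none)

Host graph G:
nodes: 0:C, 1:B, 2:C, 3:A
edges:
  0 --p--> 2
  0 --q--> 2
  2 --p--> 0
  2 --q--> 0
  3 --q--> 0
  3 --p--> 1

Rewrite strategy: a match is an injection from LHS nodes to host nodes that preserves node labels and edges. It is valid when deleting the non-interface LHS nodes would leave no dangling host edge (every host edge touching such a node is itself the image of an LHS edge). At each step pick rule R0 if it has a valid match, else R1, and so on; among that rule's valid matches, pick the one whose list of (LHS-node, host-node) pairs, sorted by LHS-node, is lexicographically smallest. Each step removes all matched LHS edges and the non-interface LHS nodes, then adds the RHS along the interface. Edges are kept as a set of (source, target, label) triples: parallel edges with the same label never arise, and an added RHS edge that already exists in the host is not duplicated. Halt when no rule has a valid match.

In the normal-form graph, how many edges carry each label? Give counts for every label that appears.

initial: |V|=4 |E|=6  E = 0-p->2 0-q->2 2-p->0 2-q->0 3-q->0 3-p->1
step 1: apply R1 at {0↦0, 1↦2}  → |V|=4 |E|=4  E = 0-p->2 0-q->2 3-q->0 3-p->1
step 2: apply R1 at {0↦2, 1↦0}  → |V|=4 |E|=2  E = 3-q->0 3-p->1
normal form: no rule applies after step 2
NF edges: [(3, 0, 'q'), (3, 1, 'p')]

Answer: p:1 q:1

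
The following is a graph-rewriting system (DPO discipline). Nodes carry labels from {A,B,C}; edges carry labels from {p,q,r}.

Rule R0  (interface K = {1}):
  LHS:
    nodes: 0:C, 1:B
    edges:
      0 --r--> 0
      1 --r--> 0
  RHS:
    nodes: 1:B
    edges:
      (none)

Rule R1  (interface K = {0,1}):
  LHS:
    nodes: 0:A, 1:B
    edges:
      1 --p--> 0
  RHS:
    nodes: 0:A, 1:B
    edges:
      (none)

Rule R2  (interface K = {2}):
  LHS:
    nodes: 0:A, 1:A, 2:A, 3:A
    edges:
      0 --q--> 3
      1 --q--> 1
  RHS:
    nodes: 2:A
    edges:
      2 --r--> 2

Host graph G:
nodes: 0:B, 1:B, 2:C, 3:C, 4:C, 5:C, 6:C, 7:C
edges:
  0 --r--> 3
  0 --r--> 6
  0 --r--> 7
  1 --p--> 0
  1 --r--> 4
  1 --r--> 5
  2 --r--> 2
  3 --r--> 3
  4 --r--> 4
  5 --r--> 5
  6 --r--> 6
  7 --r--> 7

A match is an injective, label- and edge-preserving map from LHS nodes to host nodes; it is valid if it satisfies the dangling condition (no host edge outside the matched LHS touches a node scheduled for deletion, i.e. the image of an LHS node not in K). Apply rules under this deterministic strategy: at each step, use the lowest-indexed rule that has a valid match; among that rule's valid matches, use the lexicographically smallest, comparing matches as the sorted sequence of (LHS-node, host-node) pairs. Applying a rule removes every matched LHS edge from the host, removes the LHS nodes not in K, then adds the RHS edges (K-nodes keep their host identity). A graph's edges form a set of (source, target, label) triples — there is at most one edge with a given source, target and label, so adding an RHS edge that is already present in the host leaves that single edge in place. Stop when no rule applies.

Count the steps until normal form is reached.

[0] host  ⇒  8 nodes, 12 edges  {0-r->3 0-r->6 0-r->7 1-p->0 1-r->4 1-r->5 2-r->2 3-r->3 4-r->4 5-r->5 6-r->6 7-r->7}
[1] R0 @ {0↦3, 1↦0}  ⇒  7 nodes, 10 edges  {0-r->6 0-r->7 1-p->0 1-r->4 1-r->5 2-r->2 4-r->4 5-r->5 6-r->6 7-r->7}
[2] R0 @ {0↦4, 1↦1}  ⇒  6 nodes, 8 edges  {0-r->6 0-r->7 1-p->0 1-r->5 2-r->2 5-r->5 6-r->6 7-r->7}
[3] R0 @ {0↦5, 1↦1}  ⇒  5 nodes, 6 edges  {0-r->6 0-r->7 1-p->0 2-r->2 6-r->6 7-r->7}
[4] R0 @ {0↦6, 1↦0}  ⇒  4 nodes, 4 edges  {0-r->7 1-p->0 2-r->2 7-r->7}
[5] R0 @ {0↦7, 1↦0}  ⇒  3 nodes, 2 edges  {1-p->0 2-r->2}
final graph: no rule applies after step 5

Answer: 5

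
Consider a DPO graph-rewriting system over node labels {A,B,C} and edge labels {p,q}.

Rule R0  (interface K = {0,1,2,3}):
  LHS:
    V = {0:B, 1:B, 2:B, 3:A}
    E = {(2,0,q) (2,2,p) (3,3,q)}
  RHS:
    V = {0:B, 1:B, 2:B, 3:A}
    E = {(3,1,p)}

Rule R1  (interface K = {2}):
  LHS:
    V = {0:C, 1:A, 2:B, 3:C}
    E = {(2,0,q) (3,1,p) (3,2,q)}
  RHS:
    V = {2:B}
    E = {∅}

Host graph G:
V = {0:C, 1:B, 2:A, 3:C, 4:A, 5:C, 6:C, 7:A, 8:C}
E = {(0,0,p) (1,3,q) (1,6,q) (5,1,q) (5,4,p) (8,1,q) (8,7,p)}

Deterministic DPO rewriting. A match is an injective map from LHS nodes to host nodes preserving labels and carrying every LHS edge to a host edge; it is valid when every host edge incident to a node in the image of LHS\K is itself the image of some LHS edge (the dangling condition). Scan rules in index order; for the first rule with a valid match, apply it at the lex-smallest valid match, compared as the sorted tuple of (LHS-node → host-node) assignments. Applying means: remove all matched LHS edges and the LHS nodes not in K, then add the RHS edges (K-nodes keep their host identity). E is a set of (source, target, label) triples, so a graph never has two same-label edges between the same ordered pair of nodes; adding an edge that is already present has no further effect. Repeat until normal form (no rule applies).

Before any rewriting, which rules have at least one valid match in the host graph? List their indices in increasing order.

R0: no valid match — LHS pattern not found
R1: 4 valid matches — {0↦3, 1↦4, 2↦1, 3↦5}, {0↦3, 1↦7, 2↦1, 3↦8}, {0↦6, 1↦4, 2↦1, 3↦5} (+1 more)

Answer: [R1]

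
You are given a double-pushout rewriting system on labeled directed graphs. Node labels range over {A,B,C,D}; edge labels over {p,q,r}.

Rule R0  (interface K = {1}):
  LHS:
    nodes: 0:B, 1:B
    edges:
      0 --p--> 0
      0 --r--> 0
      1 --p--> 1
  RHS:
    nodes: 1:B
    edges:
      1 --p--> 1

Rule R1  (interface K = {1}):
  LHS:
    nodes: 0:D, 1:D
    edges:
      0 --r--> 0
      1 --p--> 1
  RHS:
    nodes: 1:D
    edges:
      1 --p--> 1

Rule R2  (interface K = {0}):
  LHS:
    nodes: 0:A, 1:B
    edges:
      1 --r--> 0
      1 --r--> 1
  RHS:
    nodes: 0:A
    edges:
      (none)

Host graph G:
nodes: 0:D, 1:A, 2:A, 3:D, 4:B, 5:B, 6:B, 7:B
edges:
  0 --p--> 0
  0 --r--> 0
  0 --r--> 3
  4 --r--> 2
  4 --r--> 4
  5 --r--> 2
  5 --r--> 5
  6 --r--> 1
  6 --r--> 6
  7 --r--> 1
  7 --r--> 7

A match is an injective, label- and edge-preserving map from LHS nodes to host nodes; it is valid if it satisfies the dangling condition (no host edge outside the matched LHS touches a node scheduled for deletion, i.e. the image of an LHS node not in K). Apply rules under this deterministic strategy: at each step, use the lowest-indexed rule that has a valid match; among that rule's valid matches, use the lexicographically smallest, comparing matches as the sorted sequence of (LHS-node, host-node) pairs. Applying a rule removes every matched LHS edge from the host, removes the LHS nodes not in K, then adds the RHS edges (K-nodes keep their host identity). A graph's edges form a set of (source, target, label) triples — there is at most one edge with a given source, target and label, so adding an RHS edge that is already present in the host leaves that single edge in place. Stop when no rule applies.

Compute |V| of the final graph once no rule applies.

[0] host  ⇒  8 nodes, 11 edges  {0-p->0 0-r->0 0-r->3 4-r->2 4-r->4 5-r->2 5-r->5 6-r->1 6-r->6 7-r->1 7-r->7}
[1] R2 @ {0↦1, 1↦6}  ⇒  7 nodes, 9 edges  {0-p->0 0-r->0 0-r->3 4-r->2 4-r->4 5-r->2 5-r->5 7-r->1 7-r->7}
[2] R2 @ {0↦1, 1↦7}  ⇒  6 nodes, 7 edges  {0-p->0 0-r->0 0-r->3 4-r->2 4-r->4 5-r->2 5-r->5}
[3] R2 @ {0↦2, 1↦4}  ⇒  5 nodes, 5 edges  {0-p->0 0-r->0 0-r->3 5-r->2 5-r->5}
[4] R2 @ {0↦2, 1↦5}  ⇒  4 nodes, 3 edges  {0-p->0 0-r->0 0-r->3}
halt: no rule applies after step 4
NF nodes: {0:D, 1:A, 2:A, 3:D}

Answer: 4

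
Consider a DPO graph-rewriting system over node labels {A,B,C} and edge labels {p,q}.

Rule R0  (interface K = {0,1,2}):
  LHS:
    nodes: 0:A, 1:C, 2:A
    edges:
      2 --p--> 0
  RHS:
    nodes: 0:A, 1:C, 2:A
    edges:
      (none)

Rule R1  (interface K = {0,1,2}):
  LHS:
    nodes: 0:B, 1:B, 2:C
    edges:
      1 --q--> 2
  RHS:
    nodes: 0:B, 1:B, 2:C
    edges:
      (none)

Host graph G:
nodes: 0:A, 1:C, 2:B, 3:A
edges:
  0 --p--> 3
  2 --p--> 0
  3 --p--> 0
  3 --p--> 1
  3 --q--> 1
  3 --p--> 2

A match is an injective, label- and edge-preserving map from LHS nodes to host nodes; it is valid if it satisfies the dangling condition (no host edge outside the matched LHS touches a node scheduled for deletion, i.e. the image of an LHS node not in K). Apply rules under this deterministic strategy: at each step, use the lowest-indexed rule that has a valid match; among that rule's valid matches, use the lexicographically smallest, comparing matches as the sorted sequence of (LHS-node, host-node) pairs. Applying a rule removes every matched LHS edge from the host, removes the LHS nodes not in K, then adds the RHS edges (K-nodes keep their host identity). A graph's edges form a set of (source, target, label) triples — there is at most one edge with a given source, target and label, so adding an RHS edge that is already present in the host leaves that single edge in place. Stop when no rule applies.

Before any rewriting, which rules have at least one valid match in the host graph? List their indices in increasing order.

Answer: [R0]

Steps:
R0: 2 valid matches — {0↦0, 1↦1, 2↦3}, {0↦3, 1↦1, 2↦0}
R1: no valid match — LHS pattern not found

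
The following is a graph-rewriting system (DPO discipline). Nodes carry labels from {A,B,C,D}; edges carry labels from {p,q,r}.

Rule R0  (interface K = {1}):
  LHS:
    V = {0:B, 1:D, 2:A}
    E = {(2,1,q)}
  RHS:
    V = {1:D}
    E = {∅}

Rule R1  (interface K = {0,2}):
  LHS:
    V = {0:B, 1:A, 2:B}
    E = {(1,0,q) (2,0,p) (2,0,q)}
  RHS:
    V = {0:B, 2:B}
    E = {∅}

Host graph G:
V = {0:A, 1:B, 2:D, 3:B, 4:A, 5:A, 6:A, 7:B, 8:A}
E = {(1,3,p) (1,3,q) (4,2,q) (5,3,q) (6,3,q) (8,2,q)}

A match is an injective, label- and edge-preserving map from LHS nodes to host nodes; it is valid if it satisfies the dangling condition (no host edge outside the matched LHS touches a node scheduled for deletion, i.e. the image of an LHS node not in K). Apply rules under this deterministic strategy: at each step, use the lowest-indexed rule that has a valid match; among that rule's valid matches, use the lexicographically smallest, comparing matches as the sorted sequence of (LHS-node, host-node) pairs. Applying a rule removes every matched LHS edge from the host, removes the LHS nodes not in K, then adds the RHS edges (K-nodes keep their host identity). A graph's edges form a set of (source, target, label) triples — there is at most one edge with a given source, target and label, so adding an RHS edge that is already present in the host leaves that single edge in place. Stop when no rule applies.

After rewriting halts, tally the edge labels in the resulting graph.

start.  V:9 E:6  edges: 1-p->3 1-q->3 4-q->2 5-q->3 6-q->3 8-q->2
1. fire R0 via {0↦7, 1↦2, 2↦4}  →  V:7 E:5  edges: 1-p->3 1-q->3 5-q->3 6-q->3 8-q->2
2. fire R1 via {0↦3, 1↦5, 2↦1}  →  V:6 E:2  edges: 6-q->3 8-q->2
3. fire R0 via {0↦1, 1↦2, 2↦8}  →  V:4 E:1  edges: 6-q->3
final graph: no rule applies after step 3
NF edges: [(6, 3, 'q')]

Answer: q:1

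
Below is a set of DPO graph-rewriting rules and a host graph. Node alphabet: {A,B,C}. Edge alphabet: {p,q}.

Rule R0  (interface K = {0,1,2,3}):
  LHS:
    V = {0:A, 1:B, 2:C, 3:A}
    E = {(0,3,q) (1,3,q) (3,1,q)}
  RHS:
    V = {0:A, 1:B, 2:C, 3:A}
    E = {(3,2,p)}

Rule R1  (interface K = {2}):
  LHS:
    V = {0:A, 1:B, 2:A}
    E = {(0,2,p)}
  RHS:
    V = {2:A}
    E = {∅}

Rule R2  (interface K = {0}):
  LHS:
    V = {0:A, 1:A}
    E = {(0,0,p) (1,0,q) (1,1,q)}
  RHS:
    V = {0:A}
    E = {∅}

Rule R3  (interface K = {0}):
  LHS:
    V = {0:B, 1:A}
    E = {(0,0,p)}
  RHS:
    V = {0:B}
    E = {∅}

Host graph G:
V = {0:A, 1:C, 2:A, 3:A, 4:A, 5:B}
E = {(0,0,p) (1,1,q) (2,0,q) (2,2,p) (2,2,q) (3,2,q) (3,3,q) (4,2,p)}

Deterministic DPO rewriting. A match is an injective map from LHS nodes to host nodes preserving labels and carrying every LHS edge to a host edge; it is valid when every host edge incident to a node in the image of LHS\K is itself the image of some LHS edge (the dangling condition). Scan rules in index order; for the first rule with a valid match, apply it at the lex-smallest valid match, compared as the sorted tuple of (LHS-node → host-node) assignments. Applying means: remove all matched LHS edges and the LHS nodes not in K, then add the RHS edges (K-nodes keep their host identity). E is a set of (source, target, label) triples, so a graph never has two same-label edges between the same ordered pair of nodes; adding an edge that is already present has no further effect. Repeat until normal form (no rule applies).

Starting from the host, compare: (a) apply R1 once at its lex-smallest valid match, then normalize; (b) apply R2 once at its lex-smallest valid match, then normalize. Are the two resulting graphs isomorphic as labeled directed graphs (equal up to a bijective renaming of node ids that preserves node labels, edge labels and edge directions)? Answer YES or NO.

Answer: YES

Rewrite trace:
branch R1-first: apply at {0↦4, 1↦5, 2↦2} → |E|=7, then 2 more step(s) → NF |V|=2 |E|=1 V={0:A, 1:C} E=1-q->1
branch R2-first: apply at {0↦2, 1↦3} → |E|=5, then 2 more step(s) → NF |V|=2 |E|=1 V={0:A, 1:C} E=1-q->1
graphs isomorphic (equal up to label-preserving node renaming)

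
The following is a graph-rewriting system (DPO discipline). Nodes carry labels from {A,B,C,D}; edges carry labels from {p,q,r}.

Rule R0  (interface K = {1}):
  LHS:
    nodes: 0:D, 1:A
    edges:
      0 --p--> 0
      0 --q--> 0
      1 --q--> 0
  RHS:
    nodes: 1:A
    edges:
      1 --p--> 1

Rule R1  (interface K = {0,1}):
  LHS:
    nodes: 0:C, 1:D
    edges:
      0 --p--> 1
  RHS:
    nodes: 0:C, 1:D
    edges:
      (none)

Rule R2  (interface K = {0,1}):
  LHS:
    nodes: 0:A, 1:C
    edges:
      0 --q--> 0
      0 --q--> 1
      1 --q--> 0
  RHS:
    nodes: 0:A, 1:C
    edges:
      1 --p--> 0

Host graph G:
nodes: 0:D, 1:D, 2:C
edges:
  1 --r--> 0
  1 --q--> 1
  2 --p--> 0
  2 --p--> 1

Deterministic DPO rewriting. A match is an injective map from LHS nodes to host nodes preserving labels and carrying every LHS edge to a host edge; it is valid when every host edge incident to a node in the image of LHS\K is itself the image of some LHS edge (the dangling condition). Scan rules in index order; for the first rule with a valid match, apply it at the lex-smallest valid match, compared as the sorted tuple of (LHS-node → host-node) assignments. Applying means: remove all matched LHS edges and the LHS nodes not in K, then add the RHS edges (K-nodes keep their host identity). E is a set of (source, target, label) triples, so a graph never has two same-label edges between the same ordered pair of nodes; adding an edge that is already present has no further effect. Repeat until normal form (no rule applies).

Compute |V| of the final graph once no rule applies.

initial: |V|=3 |E|=4  E = 1-r->0 1-q->1 2-p->0 2-p->1
step 1: apply R1 at {0↦2, 1↦0}  → |V|=3 |E|=3  E = 1-r->0 1-q->1 2-p->1
step 2: apply R1 at {0↦2, 1↦1}  → |V|=3 |E|=2  E = 1-r->0 1-q->1
normal form: no rule applies after step 2
NF nodes: {0:D, 1:D, 2:C}

Answer: 3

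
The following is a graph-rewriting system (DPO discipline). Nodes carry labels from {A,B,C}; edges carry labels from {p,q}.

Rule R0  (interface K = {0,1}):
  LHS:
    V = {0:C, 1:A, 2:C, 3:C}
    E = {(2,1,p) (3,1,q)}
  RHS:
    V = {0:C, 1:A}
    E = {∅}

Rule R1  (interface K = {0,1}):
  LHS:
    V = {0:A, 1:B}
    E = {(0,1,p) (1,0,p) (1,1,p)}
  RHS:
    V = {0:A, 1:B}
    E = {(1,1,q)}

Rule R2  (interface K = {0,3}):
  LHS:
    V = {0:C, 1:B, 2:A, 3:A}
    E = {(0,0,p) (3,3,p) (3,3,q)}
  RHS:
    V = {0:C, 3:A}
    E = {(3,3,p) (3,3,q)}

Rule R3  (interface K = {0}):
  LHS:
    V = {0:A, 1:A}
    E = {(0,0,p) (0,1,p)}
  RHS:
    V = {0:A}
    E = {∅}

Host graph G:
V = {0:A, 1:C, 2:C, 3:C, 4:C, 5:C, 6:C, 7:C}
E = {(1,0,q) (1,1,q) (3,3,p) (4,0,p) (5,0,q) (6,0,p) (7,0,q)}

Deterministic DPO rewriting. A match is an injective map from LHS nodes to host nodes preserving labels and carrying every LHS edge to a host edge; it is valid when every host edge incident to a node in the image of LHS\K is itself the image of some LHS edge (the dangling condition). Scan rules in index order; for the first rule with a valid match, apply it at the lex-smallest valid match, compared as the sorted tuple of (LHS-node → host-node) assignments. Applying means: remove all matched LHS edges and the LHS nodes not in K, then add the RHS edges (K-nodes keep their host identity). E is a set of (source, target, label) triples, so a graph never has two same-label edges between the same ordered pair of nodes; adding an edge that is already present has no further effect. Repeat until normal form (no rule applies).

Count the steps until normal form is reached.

initial: |V|=8 |E|=7  E = 1-q->0 1-q->1 3-p->3 4-p->0 5-q->0 6-p->0 7-q->0
step 1: apply R0 at {0↦1, 1↦0, 2↦4, 3↦5}  → |V|=6 |E|=5  E = 1-q->0 1-q->1 3-p->3 6-p->0 7-q->0
step 2: apply R0 at {0↦1, 1↦0, 2↦6, 3↦7}  → |V|=4 |E|=3  E = 1-q->0 1-q->1 3-p->3
final graph: no rule applies after step 2

Answer: 2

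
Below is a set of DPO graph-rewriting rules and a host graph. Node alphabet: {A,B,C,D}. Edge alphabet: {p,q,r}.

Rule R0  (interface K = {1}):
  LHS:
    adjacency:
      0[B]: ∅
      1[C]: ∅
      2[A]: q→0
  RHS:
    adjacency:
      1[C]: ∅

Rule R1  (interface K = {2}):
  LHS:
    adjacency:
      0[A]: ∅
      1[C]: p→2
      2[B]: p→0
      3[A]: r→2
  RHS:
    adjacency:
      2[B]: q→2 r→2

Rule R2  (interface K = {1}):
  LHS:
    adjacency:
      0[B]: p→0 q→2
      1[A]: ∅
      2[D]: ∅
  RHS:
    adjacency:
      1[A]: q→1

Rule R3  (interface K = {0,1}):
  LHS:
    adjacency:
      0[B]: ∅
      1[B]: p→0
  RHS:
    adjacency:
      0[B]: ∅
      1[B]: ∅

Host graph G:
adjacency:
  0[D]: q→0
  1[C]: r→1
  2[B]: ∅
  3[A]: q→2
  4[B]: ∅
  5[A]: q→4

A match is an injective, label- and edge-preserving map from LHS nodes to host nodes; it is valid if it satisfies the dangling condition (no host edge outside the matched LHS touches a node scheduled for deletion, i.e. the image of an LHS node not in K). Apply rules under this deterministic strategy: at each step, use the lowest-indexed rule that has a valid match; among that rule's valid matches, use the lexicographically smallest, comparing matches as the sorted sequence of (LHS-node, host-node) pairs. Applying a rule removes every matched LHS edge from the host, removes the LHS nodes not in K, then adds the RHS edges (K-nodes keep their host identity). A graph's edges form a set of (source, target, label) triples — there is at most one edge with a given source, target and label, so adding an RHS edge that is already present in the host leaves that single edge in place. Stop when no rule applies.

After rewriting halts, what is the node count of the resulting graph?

start.  V:6 E:4  edges: 0-q->0 1-r->1 3-q->2 5-q->4
1. fire R0 via {0↦2, 1↦1, 2↦3}  →  V:4 E:3  edges: 0-q->0 1-r->1 5-q->4
2. fire R0 via {0↦4, 1↦1, 2↦5}  →  V:2 E:2  edges: 0-q->0 1-r->1
normal form: no rule applies after step 2
NF nodes: {0:D, 1:C}

Answer: 2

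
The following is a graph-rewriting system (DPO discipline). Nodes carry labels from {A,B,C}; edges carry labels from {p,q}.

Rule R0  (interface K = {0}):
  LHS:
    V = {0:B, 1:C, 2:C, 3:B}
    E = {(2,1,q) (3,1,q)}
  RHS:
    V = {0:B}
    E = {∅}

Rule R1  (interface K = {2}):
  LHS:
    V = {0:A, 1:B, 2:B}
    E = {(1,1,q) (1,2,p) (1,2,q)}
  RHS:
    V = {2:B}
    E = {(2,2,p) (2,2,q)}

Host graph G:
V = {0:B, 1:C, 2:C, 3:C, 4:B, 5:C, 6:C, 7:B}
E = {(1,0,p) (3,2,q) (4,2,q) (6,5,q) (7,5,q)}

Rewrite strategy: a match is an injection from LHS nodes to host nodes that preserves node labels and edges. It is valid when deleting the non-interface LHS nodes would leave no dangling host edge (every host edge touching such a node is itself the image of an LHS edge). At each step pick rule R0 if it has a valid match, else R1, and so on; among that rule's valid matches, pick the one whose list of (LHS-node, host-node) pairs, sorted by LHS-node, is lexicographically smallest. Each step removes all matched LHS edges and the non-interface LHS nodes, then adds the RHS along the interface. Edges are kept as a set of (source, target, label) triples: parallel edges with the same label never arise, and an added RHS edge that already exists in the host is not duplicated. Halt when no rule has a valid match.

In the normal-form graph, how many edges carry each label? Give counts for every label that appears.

[0] host  ⇒  8 nodes, 5 edges  {1-p->0 3-q->2 4-q->2 6-q->5 7-q->5}
[1] R0 @ {0↦0, 1↦2, 2↦3, 3↦4}  ⇒  5 nodes, 3 edges  {1-p->0 6-q->5 7-q->5}
[2] R0 @ {0↦0, 1↦5, 2↦6, 3↦7}  ⇒  2 nodes, 1 edges  {1-p->0}
halt: no rule applies after step 2
NF edges: [(1, 0, 'p')]

Answer: p:1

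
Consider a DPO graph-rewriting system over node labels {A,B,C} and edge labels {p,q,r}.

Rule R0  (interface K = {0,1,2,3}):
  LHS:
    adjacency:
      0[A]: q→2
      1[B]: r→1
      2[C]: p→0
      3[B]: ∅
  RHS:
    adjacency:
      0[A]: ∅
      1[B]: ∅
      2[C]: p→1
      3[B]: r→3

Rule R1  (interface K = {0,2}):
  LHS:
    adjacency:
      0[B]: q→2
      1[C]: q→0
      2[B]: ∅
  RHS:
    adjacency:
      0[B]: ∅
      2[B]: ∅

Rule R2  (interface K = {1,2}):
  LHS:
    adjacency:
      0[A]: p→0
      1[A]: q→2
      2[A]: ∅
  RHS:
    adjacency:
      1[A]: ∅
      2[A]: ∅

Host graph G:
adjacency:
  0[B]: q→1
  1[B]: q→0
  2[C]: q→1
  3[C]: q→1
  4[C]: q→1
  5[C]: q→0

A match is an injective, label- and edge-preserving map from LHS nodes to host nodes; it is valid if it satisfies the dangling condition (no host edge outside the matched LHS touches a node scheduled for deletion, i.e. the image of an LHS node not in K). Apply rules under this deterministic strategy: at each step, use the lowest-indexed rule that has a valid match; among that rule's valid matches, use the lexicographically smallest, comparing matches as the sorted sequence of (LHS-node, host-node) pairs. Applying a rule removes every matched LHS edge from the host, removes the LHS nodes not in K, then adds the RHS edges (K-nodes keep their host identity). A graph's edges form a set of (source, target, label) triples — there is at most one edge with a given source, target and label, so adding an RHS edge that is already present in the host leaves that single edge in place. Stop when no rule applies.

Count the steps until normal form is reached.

Answer: 2

Rewrite trace:
[0] host  ⇒  6 nodes, 6 edges  {0-q->1 1-q->0 2-q->1 3-q->1 4-q->1 5-q->0}
[1] R1 @ {0↦0, 1↦5, 2↦1}  ⇒  5 nodes, 4 edges  {1-q->0 2-q->1 3-q->1 4-q->1}
[2] R1 @ {0↦1, 1↦2, 2↦0}  ⇒  4 nodes, 2 edges  {3-q->1 4-q->1}
halt: no rule applies after step 2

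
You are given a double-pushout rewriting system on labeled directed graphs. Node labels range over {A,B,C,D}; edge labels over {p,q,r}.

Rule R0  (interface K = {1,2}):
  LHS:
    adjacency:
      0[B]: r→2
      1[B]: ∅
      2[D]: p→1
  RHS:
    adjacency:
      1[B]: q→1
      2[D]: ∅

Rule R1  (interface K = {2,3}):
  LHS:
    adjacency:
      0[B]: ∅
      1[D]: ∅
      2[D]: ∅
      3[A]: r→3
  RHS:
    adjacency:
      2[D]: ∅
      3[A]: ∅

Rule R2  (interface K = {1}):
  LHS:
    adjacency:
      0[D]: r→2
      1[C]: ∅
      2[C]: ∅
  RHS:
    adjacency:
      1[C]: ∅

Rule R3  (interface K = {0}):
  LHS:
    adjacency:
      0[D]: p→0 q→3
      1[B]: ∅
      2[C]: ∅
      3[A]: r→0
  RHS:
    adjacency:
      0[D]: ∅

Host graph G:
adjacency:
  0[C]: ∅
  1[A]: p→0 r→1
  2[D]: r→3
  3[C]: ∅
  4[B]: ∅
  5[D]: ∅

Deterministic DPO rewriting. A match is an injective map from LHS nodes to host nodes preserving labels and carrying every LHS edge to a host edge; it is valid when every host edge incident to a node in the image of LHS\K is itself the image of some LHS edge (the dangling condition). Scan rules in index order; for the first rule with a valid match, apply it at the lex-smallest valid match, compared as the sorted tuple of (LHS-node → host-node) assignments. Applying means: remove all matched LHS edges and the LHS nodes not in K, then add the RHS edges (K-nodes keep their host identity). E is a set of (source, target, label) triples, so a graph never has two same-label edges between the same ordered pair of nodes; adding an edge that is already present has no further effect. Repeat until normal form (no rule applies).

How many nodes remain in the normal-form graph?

start.  V:6 E:3  edges: 1-p->0 1-r->1 2-r->3
1. fire R1 via {0↦4, 1↦5, 2↦2, 3↦1}  →  V:4 E:2  edges: 1-p->0 2-r->3
2. fire R2 via {0↦2, 1↦0, 2↦3}  →  V:2 E:1  edges: 1-p->0
final graph: no rule applies after step 2
NF nodes: {0:C, 1:A}

Answer: 2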